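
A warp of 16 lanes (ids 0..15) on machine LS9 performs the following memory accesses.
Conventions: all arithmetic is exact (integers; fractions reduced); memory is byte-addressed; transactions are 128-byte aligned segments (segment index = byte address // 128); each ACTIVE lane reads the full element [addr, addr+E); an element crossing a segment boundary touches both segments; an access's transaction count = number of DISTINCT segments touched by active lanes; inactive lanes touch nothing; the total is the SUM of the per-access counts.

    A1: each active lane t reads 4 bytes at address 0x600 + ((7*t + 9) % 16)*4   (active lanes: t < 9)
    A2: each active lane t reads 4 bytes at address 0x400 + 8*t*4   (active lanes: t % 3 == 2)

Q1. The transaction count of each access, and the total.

A1: 1 transaction
A2: 4 transactions

Answer: 1,4; total 5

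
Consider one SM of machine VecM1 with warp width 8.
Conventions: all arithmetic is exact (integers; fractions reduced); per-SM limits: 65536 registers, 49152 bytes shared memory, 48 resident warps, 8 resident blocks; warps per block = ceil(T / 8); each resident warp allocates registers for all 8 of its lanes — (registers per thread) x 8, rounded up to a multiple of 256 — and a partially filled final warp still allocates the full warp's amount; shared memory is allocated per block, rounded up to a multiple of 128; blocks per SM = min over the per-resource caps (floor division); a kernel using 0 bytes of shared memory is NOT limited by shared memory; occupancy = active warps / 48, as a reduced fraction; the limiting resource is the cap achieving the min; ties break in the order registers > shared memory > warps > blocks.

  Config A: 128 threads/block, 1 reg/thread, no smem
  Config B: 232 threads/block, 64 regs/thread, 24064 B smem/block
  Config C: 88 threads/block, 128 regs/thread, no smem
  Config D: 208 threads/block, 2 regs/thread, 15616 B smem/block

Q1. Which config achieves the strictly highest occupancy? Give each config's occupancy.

occupancies: A 1, B 29/48, C 11/12, D 13/24

Answer: A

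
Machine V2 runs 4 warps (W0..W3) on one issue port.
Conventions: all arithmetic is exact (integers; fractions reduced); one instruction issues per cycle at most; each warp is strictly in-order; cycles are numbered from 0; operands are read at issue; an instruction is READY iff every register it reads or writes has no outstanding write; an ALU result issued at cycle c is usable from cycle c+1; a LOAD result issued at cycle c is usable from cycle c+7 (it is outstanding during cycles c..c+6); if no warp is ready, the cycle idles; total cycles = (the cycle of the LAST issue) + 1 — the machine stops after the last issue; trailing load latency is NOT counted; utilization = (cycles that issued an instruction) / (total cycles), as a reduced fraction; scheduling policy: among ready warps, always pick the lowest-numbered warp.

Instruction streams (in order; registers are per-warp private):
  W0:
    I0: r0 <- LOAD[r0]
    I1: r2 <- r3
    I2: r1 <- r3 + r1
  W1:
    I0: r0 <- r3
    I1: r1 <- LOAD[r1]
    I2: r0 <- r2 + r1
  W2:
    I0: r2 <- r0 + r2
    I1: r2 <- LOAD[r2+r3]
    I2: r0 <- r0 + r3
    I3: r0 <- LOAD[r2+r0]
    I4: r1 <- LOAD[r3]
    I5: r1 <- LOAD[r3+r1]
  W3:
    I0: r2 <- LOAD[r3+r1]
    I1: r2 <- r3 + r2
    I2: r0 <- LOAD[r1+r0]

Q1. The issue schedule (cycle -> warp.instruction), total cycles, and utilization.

cycle 0: W0.I0
cycle 1: W0.I1
cycle 2: W0.I2
cycle 3: W1.I0
cycle 4: W1.I1
cycle 5: W2.I0
cycle 6: W2.I1
cycle 7: W2.I2
cycle 8: W3.I0
cycle 9: idle
cycle 10: idle
cycle 11: W1.I2
cycle 12: idle
cycle 13: W2.I3
cycle 14: W2.I4
cycle 15: W3.I1
cycle 16: W3.I2
cycle 17: idle
cycle 18: idle
cycle 19: idle
cycle 20: idle
cycle 21: W2.I5

Answer: 22 cycles, utilization 15/22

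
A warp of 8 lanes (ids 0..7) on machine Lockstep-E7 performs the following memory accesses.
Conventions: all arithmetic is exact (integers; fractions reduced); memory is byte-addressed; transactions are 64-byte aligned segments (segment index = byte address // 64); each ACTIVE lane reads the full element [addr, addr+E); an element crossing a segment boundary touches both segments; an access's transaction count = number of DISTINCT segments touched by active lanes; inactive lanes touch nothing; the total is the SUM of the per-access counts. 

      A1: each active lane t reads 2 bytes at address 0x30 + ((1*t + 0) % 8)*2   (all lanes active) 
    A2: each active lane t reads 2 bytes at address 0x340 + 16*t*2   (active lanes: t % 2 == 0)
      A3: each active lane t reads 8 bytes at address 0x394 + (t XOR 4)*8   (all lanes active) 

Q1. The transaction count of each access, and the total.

A1: 1 transaction
A2: 4 transactions
A3: 2 transactions

Answer: 1,4,2; total 7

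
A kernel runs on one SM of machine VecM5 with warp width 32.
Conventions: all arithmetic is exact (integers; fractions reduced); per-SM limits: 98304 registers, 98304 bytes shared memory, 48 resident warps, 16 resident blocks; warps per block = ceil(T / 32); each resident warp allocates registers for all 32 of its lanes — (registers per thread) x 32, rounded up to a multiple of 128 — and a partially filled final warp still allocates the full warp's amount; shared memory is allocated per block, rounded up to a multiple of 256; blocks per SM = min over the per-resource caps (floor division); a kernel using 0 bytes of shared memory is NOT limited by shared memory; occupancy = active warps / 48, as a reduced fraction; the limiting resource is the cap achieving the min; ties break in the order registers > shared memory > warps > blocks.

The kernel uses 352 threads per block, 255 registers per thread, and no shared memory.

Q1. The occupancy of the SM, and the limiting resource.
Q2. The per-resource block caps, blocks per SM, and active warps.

Answer: occupancy 11/48, limited by registers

registers: 1 block
shared memory: no limit (kernel uses none)
warps: 4 blocks
blocks: 16 blocks

Answer: 1 block, 11 active warps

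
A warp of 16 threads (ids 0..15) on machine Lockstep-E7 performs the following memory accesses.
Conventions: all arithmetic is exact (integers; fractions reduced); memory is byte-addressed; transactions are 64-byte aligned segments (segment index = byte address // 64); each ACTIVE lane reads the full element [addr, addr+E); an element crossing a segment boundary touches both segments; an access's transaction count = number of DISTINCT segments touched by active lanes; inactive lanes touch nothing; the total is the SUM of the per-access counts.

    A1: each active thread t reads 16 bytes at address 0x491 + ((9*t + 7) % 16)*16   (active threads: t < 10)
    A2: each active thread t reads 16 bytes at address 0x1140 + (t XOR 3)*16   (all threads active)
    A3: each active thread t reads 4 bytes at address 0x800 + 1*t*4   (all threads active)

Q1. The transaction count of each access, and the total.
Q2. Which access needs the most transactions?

A1: 5 transactions
A2: 4 transactions
A3: 1 transaction

Answer: 5,4,1; total 10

Answer: A1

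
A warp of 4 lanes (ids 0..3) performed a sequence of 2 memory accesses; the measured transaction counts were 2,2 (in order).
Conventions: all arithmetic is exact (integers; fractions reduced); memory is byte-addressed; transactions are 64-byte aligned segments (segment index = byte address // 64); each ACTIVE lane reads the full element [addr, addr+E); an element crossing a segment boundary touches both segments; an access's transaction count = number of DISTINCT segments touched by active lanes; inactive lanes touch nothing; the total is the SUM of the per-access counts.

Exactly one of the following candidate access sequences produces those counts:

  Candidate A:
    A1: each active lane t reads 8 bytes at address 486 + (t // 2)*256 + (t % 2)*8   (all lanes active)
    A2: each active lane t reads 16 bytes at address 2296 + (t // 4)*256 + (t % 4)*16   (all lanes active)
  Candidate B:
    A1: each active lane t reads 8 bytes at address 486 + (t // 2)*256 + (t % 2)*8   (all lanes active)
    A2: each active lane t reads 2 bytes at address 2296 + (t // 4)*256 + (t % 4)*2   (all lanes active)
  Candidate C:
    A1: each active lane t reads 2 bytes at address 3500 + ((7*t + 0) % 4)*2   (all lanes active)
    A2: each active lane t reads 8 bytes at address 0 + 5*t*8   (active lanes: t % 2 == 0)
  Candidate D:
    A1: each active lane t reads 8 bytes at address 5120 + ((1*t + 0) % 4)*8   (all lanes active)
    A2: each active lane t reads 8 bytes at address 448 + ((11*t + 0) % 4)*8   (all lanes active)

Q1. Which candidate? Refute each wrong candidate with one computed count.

B: A2 gives 1 transaction, not 2
C: A1 gives 1 transaction, not 2
D: A1 gives 1 transaction, not 2
A: all counts match (2,2)

Answer: A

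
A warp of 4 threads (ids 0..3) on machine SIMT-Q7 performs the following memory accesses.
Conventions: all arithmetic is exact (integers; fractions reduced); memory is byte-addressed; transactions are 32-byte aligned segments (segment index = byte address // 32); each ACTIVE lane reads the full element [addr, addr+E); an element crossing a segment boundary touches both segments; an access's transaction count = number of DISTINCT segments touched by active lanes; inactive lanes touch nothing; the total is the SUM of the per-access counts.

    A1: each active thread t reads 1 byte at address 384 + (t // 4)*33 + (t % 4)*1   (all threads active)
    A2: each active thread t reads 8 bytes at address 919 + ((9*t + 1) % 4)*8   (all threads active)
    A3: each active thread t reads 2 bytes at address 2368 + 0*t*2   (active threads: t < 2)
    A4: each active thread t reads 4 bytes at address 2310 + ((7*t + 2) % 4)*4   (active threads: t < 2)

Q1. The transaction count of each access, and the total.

A1: 1 transaction
A2: 2 transactions
A3: 1 transaction
A4: 1 transaction

Answer: 1,2,1,1; total 5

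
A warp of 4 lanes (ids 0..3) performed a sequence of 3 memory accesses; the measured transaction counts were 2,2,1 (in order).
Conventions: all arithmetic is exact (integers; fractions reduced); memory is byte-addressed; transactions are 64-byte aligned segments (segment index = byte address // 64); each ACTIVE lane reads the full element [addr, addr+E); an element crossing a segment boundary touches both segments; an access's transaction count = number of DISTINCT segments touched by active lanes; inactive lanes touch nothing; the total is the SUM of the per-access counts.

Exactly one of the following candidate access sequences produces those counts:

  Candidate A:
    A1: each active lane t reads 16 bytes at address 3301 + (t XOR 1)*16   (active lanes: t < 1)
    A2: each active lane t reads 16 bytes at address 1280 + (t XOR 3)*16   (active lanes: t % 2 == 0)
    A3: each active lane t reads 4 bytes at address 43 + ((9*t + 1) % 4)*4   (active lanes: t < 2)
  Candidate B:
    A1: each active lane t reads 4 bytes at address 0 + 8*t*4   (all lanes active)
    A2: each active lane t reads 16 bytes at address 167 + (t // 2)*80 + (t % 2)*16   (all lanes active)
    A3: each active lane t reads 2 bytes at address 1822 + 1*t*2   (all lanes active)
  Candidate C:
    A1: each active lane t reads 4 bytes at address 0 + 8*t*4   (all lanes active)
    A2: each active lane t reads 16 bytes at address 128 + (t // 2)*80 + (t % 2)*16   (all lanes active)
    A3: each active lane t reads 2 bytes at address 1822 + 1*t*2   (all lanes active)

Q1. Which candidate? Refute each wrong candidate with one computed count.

A: A2 gives 1 transaction, not 2
B: A2 gives 3 transactions, not 2
C: all counts match (2,2,1)

Answer: C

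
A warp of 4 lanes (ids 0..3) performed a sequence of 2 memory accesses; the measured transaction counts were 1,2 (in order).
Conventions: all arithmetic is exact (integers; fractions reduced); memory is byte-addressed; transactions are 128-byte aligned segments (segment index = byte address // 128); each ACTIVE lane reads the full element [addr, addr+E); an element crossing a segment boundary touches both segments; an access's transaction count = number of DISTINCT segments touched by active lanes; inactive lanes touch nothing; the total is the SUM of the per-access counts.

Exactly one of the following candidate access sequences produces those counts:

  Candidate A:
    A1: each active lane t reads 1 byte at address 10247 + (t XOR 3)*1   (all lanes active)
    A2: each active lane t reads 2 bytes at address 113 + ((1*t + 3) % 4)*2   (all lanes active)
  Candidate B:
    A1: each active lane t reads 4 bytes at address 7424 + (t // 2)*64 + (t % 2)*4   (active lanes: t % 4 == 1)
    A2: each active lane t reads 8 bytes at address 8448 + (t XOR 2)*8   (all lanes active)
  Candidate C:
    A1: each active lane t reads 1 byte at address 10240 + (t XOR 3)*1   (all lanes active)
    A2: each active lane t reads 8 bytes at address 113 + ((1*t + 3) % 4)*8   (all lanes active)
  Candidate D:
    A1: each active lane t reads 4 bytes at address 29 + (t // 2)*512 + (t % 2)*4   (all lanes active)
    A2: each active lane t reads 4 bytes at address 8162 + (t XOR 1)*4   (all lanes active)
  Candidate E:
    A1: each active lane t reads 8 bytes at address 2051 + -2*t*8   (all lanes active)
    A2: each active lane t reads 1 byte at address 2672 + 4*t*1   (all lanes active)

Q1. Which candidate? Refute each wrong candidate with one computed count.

A: A2 gives 1 transaction, not 2
B: A2 gives 1 transaction, not 2
D: A1 gives 2 transactions, not 1
E: A1 gives 2 transactions, not 1
C: all counts match (1,2)

Answer: C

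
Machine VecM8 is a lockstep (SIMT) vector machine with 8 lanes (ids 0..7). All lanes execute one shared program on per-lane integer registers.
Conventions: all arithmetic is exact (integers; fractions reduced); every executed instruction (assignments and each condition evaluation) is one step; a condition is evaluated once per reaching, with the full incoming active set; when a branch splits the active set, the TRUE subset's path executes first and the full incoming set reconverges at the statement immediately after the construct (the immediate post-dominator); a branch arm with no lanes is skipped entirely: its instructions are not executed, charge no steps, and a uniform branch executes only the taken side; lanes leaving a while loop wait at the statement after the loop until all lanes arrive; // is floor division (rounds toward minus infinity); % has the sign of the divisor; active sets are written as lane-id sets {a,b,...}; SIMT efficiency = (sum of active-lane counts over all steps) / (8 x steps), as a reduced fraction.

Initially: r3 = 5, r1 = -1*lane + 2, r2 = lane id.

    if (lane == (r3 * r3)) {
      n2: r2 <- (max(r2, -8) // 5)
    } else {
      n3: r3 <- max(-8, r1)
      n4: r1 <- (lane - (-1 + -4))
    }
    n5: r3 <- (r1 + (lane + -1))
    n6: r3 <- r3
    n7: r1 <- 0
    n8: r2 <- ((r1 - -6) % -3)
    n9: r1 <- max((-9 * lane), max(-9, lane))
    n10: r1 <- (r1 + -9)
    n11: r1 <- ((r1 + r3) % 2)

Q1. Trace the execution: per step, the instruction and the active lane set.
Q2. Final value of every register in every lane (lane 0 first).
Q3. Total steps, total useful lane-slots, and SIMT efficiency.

step 0: eval (lane == (r3 * r3))     {0,1,2,3,4,5,6,7}
step 1: r3 <- max(-8, r1)            {0,1,2,3,4,5,6,7}
step 2: r1 <- (lane - (-1 + -4))     {0,1,2,3,4,5,6,7}
step 3: r3 <- (r1 + (lane + -1))     {0,1,2,3,4,5,6,7}
step 4: r3 <- r3                     {0,1,2,3,4,5,6,7}
step 5: r1 <- 0                      {0,1,2,3,4,5,6,7}
step 6: r2 <- ((r1 - -6) % -3)       {0,1,2,3,4,5,6,7}
step 7: r1 <- max((-9 * lane), max(-9, lane)) {0,1,2,3,4,5,6,7}
step 8: r1 <- (r1 + -9)              {0,1,2,3,4,5,6,7}
step 9: r1 <- ((r1 + r3) % 2)        {0,1,2,3,4,5,6,7}

Answer: 10 steps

r3: 4,6,8,10,12,14,16,18
r1: 1,0,1,0,1,0,1,0
r2: 0,0,0,0,0,0,0,0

steps = 10; useful = 80; efficiency = 80/80 = 1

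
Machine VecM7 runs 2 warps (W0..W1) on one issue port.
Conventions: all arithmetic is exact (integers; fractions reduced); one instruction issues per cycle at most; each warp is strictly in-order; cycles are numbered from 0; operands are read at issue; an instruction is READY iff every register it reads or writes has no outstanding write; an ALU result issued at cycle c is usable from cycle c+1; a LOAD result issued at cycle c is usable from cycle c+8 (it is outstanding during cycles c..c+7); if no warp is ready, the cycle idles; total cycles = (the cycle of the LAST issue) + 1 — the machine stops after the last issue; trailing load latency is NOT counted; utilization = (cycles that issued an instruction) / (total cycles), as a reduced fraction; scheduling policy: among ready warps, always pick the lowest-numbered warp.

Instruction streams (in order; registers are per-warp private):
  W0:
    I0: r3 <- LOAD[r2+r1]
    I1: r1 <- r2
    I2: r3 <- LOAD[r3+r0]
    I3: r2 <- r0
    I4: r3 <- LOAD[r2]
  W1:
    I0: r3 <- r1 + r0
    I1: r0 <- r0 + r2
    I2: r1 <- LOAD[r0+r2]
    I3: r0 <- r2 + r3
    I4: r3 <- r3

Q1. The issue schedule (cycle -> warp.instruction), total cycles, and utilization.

cycle 0: W0.I0
cycle 1: W0.I1
cycle 2: W1.I0
cycle 3: W1.I1
cycle 4: W1.I2
cycle 5: W1.I3
cycle 6: W1.I4
cycle 7: idle
cycle 8: W0.I2
cycle 9: W0.I3
cycle 10: idle
cycle 11: idle
cycle 12: idle
cycle 13: idle
cycle 14: idle
cycle 15: idle
cycle 16: W0.I4

Answer: 17 cycles, utilization 10/17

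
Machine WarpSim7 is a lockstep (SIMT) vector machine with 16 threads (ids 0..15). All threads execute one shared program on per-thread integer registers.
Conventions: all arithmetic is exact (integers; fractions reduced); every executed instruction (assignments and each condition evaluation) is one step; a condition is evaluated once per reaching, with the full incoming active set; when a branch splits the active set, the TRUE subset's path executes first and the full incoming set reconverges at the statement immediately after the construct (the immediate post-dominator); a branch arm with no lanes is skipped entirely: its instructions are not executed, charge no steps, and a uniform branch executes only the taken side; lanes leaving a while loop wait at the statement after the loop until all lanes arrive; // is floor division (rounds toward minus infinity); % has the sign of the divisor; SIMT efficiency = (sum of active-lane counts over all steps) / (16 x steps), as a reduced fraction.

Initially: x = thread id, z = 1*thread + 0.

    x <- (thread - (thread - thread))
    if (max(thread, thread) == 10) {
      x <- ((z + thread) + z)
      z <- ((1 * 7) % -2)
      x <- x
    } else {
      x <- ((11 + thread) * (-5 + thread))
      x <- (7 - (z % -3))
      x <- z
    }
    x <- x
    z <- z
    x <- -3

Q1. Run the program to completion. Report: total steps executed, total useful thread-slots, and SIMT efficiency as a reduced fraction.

Answer: 11 steps, 128 useful, 8/11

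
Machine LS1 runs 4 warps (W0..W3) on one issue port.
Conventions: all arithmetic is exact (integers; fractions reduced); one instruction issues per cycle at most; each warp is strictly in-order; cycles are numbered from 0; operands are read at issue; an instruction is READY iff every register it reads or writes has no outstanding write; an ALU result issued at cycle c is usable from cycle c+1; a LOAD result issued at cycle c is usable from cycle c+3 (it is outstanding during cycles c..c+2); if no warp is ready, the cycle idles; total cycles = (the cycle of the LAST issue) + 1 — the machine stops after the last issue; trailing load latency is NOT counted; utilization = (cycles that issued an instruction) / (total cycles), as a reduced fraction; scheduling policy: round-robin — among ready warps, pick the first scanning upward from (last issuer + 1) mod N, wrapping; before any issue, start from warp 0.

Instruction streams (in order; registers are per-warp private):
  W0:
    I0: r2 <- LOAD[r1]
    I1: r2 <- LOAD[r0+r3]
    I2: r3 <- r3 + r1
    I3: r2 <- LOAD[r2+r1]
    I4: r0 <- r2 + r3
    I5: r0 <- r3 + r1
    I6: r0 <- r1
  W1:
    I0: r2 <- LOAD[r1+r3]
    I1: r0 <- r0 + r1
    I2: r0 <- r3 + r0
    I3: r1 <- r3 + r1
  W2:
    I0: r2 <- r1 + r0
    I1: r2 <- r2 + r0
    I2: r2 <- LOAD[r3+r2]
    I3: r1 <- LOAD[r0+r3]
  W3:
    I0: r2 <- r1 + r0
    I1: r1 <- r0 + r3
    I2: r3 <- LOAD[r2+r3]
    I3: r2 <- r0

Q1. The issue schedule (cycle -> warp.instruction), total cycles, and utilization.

cycle 0: W0.I0
cycle 1: W1.I0
cycle 2: W2.I0
cycle 3: W3.I0
cycle 4: W0.I1
cycle 5: W1.I1
cycle 6: W2.I1
cycle 7: W3.I1
cycle 8: W0.I2
cycle 9: W1.I2
cycle 10: W2.I2
cycle 11: W3.I2
cycle 12: W0.I3
cycle 13: W1.I3
cycle 14: W2.I3
cycle 15: W3.I3
cycle 16: W0.I4
cycle 17: W0.I5
cycle 18: W0.I6

Answer: 19 cycles, utilization 1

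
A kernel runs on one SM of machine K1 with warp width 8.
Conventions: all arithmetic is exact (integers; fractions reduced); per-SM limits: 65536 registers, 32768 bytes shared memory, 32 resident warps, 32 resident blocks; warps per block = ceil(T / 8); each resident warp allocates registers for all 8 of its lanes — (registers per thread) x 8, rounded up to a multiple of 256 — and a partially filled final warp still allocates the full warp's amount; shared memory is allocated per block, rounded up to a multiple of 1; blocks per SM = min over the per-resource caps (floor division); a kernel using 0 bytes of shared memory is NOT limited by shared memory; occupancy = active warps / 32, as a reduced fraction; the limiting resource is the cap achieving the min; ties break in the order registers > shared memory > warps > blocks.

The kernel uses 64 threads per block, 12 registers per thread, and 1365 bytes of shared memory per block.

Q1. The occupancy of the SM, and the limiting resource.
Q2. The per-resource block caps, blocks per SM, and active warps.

Answer: occupancy 1, limited by warps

registers: 32 blocks
shared memory: 24 blocks
warps: 4 blocks
blocks: 32 blocks

Answer: 4 blocks, 32 active warps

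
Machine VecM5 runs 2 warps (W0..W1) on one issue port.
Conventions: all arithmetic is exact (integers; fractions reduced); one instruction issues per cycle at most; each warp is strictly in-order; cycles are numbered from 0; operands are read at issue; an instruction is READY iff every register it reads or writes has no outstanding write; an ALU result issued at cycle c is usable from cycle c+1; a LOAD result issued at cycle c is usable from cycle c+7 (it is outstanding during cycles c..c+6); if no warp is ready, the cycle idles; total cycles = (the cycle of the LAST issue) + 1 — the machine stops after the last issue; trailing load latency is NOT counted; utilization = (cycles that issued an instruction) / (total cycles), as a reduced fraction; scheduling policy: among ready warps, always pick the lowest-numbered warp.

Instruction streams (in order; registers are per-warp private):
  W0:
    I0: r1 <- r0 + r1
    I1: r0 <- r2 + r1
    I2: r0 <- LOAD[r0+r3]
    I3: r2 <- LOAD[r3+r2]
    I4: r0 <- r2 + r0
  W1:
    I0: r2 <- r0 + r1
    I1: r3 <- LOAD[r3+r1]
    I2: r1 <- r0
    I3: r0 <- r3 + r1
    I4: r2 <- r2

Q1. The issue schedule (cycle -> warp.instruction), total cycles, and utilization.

cycle 0: W0.I0
cycle 1: W0.I1
cycle 2: W0.I2
cycle 3: W0.I3
cycle 4: W1.I0
cycle 5: W1.I1
cycle 6: W1.I2
cycle 7: idle
cycle 8: idle
cycle 9: idle
cycle 10: W0.I4
cycle 11: idle
cycle 12: W1.I3
cycle 13: W1.I4

Answer: 14 cycles, utilization 5/7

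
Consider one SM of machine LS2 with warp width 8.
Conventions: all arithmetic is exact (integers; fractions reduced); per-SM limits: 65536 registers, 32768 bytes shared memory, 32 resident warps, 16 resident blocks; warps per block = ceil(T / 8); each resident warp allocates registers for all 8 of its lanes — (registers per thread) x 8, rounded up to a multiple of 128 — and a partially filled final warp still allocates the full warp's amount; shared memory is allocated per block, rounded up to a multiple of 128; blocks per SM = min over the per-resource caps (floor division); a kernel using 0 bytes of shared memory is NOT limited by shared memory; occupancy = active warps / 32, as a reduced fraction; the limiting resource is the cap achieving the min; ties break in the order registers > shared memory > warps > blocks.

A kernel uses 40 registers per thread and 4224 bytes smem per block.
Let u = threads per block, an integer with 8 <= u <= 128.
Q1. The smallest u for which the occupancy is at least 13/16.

Answer: u = 25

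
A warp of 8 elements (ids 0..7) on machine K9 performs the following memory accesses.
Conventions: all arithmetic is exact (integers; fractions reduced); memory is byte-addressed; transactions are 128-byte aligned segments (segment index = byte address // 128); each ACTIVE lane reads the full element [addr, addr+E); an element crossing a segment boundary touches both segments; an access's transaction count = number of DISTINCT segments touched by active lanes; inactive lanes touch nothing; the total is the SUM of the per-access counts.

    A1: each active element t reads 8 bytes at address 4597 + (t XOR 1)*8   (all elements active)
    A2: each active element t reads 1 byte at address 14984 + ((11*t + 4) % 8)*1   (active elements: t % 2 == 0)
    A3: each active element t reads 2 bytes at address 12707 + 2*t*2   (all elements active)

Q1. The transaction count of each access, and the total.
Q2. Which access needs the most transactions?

A1: 2 transactions
A2: 1 transaction
A3: 1 transaction

Answer: 2,1,1; total 4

Answer: A1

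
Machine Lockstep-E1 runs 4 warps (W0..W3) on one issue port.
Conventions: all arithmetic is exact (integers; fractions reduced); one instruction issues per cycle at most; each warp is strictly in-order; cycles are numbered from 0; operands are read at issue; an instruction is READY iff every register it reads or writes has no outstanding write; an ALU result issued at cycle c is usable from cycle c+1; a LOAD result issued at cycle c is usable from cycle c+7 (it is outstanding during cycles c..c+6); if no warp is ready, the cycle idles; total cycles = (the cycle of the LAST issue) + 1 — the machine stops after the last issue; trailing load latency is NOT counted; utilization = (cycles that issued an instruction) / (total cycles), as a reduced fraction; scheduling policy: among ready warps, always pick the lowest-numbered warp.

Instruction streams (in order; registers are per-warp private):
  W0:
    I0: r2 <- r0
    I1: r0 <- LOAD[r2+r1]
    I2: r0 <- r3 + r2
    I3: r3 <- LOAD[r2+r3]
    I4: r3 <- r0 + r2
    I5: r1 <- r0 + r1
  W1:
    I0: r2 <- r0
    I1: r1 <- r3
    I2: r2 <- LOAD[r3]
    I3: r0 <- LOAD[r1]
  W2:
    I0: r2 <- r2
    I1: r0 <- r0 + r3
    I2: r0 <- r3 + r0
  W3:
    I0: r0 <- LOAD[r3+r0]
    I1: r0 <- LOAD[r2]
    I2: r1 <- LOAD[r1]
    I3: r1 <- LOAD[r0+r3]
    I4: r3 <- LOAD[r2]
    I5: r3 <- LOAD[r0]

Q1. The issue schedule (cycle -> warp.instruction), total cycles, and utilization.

cycle 0: W0.I0
cycle 1: W0.I1
cycle 2: W1.I0
cycle 3: W1.I1
cycle 4: W1.I2
cycle 5: W1.I3
cycle 6: W2.I0
cycle 7: W2.I1
cycle 8: W0.I2
cycle 9: W0.I3
cycle 10: W2.I2
cycle 11: W3.I0
cycle 12: idle
cycle 13: idle
cycle 14: idle
cycle 15: idle
cycle 16: W0.I4
cycle 17: W0.I5
cycle 18: W3.I1
cycle 19: W3.I2
cycle 20: idle
cycle 21: idle
cycle 22: idle
cycle 23: idle
cycle 24: idle
cycle 25: idle
cycle 26: W3.I3
cycle 27: W3.I4
cycle 28: idle
cycle 29: idle
cycle 30: idle
cycle 31: idle
cycle 32: idle
cycle 33: idle
cycle 34: W3.I5

Answer: 35 cycles, utilization 19/35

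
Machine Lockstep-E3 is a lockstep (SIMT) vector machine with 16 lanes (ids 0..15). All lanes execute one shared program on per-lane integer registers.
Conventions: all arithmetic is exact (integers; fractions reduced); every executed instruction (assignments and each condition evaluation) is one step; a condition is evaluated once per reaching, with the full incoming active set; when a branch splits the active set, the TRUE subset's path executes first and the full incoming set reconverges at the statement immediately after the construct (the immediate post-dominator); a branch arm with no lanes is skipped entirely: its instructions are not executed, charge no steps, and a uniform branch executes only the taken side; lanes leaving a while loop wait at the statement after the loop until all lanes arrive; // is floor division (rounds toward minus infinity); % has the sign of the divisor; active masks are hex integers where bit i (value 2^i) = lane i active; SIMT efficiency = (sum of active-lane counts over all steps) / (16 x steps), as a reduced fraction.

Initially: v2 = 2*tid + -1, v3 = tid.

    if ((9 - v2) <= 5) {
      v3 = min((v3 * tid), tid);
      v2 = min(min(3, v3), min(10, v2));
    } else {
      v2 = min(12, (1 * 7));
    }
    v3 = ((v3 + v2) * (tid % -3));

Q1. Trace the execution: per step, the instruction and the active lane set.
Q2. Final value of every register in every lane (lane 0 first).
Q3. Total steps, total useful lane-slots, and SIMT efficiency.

step 0: eval ((9 - v2) <= 5)         0xffff
step 1: v3 <- min((v3 * tid), tid)   0xfff8
step 2: v2 <- min(min(3, v3), min(10, v2)) 0xfff8
step 3: v2 <- min(12, (1 * 7))       0x0007
step 4: v3 <- ((v3 + v2) * (tid % -3)) 0xffff

Answer: 5 steps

v2: 7,7,7,3,3,3,3,3,3,3,3,3,3,3,3,3
v3: 0,-16,-9,0,-14,-8,0,-20,-11,0,-26,-14,0,-32,-17,0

steps = 5; useful = 61; efficiency = 61/80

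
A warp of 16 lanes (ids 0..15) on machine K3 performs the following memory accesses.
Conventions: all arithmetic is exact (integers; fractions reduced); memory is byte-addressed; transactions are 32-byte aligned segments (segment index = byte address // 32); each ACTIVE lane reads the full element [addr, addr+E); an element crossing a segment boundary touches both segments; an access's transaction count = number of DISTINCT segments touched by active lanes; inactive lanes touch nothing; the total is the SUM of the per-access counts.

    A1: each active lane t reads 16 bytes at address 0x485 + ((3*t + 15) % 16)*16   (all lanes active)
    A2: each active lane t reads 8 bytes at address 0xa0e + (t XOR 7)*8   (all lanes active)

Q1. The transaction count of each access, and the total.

A1: 9 transactions
A2: 5 transactions

Answer: 9,5; total 14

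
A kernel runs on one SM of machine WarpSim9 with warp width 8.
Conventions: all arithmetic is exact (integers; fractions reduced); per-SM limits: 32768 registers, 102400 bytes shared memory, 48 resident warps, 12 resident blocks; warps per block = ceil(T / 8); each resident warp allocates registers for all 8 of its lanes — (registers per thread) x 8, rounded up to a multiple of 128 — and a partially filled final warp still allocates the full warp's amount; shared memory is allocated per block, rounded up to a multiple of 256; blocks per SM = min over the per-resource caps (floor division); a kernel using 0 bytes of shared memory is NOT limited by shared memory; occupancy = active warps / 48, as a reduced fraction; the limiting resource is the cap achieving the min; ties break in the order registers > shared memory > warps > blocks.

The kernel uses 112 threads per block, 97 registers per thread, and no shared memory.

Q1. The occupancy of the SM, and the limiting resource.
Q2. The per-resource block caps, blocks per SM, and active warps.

Answer: occupancy 7/12, limited by registers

registers: 2 blocks
shared memory: no limit (kernel uses none)
warps: 3 blocks
blocks: 12 blocks

Answer: 2 blocks, 28 active warps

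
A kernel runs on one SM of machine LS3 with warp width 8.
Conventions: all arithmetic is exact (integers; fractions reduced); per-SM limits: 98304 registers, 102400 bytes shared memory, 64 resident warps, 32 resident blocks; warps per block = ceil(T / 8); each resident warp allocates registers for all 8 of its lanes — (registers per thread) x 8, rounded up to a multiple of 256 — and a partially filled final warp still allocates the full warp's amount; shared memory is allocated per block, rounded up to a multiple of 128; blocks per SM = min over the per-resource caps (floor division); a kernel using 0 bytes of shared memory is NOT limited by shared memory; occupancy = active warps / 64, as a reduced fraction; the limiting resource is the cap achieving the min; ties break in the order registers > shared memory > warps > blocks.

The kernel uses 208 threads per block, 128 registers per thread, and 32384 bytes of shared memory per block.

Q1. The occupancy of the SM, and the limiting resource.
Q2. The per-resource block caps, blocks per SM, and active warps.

Answer: occupancy 13/16, limited by warps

registers: 3 blocks
shared memory: 3 blocks
warps: 2 blocks
blocks: 32 blocks

Answer: 2 blocks, 52 active warps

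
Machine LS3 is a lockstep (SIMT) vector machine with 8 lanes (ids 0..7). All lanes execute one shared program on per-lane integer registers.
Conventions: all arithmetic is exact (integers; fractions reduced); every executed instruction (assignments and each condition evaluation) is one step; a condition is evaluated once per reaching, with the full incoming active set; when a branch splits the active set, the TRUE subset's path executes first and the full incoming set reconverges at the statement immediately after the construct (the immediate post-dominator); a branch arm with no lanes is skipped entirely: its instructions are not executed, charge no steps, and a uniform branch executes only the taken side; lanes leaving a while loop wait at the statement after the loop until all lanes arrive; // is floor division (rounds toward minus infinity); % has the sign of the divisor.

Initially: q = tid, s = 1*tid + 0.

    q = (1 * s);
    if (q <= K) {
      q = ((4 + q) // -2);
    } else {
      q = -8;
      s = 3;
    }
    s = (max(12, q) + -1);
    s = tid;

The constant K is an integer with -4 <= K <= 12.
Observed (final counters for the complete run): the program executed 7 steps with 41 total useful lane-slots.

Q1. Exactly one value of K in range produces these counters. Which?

Answer: K = 6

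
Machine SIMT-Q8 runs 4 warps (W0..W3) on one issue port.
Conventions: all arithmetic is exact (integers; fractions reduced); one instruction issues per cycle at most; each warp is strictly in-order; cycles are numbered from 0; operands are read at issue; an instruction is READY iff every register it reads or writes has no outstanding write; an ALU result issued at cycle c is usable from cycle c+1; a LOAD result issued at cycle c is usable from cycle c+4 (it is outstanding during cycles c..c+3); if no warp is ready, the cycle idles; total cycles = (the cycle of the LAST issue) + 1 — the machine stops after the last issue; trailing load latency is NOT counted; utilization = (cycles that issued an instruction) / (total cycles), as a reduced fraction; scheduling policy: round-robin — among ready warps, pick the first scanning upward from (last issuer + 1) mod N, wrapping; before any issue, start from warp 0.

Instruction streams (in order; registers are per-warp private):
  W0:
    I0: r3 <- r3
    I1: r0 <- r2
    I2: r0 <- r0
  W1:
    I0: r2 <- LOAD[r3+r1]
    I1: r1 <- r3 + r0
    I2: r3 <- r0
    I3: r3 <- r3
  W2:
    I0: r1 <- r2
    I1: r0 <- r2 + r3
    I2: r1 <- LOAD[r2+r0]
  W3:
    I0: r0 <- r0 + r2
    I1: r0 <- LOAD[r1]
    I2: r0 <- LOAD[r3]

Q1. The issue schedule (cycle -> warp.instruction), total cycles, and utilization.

cycle 0: W0.I0
cycle 1: W1.I0
cycle 2: W2.I0
cycle 3: W3.I0
cycle 4: W0.I1
cycle 5: W1.I1
cycle 6: W2.I1
cycle 7: W3.I1
cycle 8: W0.I2
cycle 9: W1.I2
cycle 10: W2.I2
cycle 11: W3.I2
cycle 12: W1.I3

Answer: 13 cycles, utilization 1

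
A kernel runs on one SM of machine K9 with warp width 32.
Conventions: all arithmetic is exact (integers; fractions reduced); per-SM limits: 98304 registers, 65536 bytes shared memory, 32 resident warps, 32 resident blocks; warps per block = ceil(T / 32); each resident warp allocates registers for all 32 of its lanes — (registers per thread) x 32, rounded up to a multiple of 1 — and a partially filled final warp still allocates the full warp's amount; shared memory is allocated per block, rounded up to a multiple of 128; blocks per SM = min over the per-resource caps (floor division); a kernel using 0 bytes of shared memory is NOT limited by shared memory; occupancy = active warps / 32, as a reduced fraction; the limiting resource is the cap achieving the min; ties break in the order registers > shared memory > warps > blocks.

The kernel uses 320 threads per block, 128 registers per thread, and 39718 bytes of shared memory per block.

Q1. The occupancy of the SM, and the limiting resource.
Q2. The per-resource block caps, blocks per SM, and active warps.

Answer: occupancy 5/16, limited by shared memory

registers: 2 blocks
shared memory: 1 block
warps: 3 blocks
blocks: 32 blocks

Answer: 1 block, 10 active warps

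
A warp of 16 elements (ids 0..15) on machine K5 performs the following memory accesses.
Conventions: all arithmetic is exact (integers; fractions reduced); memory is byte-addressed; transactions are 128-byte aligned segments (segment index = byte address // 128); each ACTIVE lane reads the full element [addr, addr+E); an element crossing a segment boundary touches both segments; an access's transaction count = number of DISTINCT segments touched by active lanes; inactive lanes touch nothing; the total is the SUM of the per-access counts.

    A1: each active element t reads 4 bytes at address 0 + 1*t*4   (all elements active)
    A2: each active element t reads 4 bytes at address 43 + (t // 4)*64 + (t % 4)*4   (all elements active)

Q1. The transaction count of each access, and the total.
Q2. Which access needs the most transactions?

A1: 1 transaction
A2: 2 transactions

Answer: 1,2; total 3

Answer: A2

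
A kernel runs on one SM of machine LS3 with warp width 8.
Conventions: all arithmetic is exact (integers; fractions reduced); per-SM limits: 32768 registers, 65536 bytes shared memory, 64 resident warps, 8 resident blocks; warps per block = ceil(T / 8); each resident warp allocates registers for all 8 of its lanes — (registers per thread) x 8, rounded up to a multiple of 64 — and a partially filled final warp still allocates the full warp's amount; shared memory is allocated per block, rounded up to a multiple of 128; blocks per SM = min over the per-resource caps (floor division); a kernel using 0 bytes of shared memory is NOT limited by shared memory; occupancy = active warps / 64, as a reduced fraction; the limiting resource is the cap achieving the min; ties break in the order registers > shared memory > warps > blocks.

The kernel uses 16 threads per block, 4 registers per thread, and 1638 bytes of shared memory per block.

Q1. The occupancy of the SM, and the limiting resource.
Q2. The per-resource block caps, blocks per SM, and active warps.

Answer: occupancy 1/4, limited by blocks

registers: 256 blocks
shared memory: 39 blocks
warps: 32 blocks
blocks: 8 blocks

Answer: 8 blocks, 16 active warps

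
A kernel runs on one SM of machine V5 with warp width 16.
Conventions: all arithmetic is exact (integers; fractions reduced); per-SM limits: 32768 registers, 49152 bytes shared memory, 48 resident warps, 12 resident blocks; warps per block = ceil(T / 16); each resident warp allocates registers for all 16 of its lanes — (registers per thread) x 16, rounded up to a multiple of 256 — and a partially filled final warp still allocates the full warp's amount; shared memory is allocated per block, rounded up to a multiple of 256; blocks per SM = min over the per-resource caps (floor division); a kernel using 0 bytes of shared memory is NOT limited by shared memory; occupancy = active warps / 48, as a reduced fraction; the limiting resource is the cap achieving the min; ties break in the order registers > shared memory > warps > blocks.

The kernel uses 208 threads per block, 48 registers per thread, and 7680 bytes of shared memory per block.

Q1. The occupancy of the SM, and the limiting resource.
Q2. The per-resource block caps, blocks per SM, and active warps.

Answer: occupancy 13/16, limited by registers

registers: 3 blocks
shared memory: 6 blocks
warps: 3 blocks
blocks: 12 blocks

Answer: 3 blocks, 39 active warps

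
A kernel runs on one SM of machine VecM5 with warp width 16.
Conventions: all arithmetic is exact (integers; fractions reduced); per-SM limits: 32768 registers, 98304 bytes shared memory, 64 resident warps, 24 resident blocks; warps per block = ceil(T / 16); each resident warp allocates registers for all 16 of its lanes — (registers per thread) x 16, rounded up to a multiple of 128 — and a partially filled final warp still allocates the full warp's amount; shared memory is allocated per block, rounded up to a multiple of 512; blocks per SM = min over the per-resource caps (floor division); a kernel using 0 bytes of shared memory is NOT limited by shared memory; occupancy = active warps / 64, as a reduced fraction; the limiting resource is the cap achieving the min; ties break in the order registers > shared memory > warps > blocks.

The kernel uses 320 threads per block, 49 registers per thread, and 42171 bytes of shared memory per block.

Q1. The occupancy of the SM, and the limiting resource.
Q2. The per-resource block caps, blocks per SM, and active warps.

Answer: occupancy 5/16, limited by registers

registers: 1 block
shared memory: 2 blocks
warps: 3 blocks
blocks: 24 blocks

Answer: 1 block, 20 active warps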